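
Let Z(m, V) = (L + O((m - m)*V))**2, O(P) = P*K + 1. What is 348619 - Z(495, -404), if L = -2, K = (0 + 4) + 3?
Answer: 348618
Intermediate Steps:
K = 7 (K = 4 + 3 = 7)
O(P) = 1 + 7*P (O(P) = P*7 + 1 = 7*P + 1 = 1 + 7*P)
Z(m, V) = 1 (Z(m, V) = (-2 + (1 + 7*((m - m)*V)))**2 = (-2 + (1 + 7*(0*V)))**2 = (-2 + (1 + 7*0))**2 = (-2 + (1 + 0))**2 = (-2 + 1)**2 = (-1)**2 = 1)
348619 - Z(495, -404) = 348619 - 1*1 = 348619 - 1 = 348618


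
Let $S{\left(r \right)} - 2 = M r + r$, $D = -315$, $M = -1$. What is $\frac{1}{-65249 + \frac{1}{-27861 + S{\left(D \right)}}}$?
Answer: $- \frac{27859}{1817771892} \approx -1.5326 \cdot 10^{-5}$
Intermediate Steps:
$S{\left(r \right)} = 2$ ($S{\left(r \right)} = 2 + \left(- r + r\right) = 2 + 0 = 2$)
$\frac{1}{-65249 + \frac{1}{-27861 + S{\left(D \right)}}} = \frac{1}{-65249 + \frac{1}{-27861 + 2}} = \frac{1}{-65249 + \frac{1}{-27859}} = \frac{1}{-65249 - \frac{1}{27859}} = \frac{1}{- \frac{1817771892}{27859}} = - \frac{27859}{1817771892}$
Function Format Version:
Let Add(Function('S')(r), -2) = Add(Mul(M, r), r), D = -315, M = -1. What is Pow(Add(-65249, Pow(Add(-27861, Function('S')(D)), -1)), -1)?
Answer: Rational(-27859, 1817771892) ≈ -1.5326e-5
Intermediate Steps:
Function('S')(r) = 2 (Function('S')(r) = Add(2, Add(Mul(-1, r), r)) = Add(2, 0) = 2)
Pow(Add(-65249, Pow(Add(-27861, Function('S')(D)), -1)), -1) = Pow(Add(-65249, Pow(Add(-27861, 2), -1)), -1) = Pow(Add(-65249, Pow(-27859, -1)), -1) = Pow(Add(-65249, Rational(-1, 27859)), -1) = Pow(Rational(-1817771892, 27859), -1) = Rational(-27859, 1817771892)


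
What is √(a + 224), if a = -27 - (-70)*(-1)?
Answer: √127 ≈ 11.269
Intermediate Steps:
a = -97 (a = -27 - 1*70 = -27 - 70 = -97)
√(a + 224) = √(-97 + 224) = √127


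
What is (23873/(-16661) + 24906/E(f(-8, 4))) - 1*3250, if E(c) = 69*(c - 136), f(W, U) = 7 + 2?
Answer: -158375090905/48666781 ≈ -3254.3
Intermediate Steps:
f(W, U) = 9
E(c) = -9384 + 69*c (E(c) = 69*(-136 + c) = -9384 + 69*c)
(23873/(-16661) + 24906/E(f(-8, 4))) - 1*3250 = (23873/(-16661) + 24906/(-9384 + 69*9)) - 1*3250 = (23873*(-1/16661) + 24906/(-9384 + 621)) - 3250 = (-23873/16661 + 24906/(-8763)) - 3250 = (-23873/16661 + 24906*(-1/8763)) - 3250 = (-23873/16661 - 8302/2921) - 3250 = -208052655/48666781 - 3250 = -158375090905/48666781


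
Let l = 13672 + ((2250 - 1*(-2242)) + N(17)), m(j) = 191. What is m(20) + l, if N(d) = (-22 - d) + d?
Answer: 18333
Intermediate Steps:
N(d) = -22
l = 18142 (l = 13672 + ((2250 - 1*(-2242)) - 22) = 13672 + ((2250 + 2242) - 22) = 13672 + (4492 - 22) = 13672 + 4470 = 18142)
m(20) + l = 191 + 18142 = 18333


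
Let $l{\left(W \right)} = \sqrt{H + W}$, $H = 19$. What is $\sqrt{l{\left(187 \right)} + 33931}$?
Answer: $\sqrt{33931 + \sqrt{206}} \approx 184.24$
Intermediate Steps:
$l{\left(W \right)} = \sqrt{19 + W}$
$\sqrt{l{\left(187 \right)} + 33931} = \sqrt{\sqrt{19 + 187} + 33931} = \sqrt{\sqrt{206} + 33931} = \sqrt{33931 + \sqrt{206}}$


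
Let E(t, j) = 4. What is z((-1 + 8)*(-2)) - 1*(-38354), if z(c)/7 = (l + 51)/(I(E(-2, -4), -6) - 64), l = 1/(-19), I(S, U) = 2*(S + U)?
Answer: 12386648/323 ≈ 38349.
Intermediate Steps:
I(S, U) = 2*S + 2*U
l = -1/19 ≈ -0.052632
z(c) = -1694/323 (z(c) = 7*((-1/19 + 51)/((2*4 + 2*(-6)) - 64)) = 7*(968/(19*((8 - 12) - 64))) = 7*(968/(19*(-4 - 64))) = 7*((968/19)/(-68)) = 7*((968/19)*(-1/68)) = 7*(-242/323) = -1694/323)
z((-1 + 8)*(-2)) - 1*(-38354) = -1694/323 - 1*(-38354) = -1694/323 + 38354 = 12386648/323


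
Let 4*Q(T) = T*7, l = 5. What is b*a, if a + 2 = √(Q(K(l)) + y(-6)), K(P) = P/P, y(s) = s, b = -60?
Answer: 120 - 30*I*√17 ≈ 120.0 - 123.69*I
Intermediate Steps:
K(P) = 1
Q(T) = 7*T/4 (Q(T) = (T*7)/4 = (7*T)/4 = 7*T/4)
a = -2 + I*√17/2 (a = -2 + √((7/4)*1 - 6) = -2 + √(7/4 - 6) = -2 + √(-17/4) = -2 + I*√17/2 ≈ -2.0 + 2.0616*I)
b*a = -60*(-2 + I*√17/2) = 120 - 30*I*√17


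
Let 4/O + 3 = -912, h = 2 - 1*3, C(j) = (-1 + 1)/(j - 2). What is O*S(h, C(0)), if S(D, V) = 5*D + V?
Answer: 4/183 ≈ 0.021858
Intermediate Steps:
C(j) = 0 (C(j) = 0/(-2 + j) = 0)
h = -1 (h = 2 - 3 = -1)
S(D, V) = V + 5*D
O = -4/915 (O = 4/(-3 - 912) = 4/(-915) = 4*(-1/915) = -4/915 ≈ -0.0043716)
O*S(h, C(0)) = -4*(0 + 5*(-1))/915 = -4*(0 - 5)/915 = -4/915*(-5) = 4/183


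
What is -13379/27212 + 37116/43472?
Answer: 13387147/36967502 ≈ 0.36213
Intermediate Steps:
-13379/27212 + 37116/43472 = -13379*1/27212 + 37116*(1/43472) = -13379/27212 + 9279/10868 = 13387147/36967502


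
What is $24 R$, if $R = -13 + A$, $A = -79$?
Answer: $-2208$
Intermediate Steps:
$R = -92$ ($R = -13 - 79 = -92$)
$24 R = 24 \left(-92\right) = -2208$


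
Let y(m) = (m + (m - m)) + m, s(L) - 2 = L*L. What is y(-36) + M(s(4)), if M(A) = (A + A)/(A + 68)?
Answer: -3078/43 ≈ -71.581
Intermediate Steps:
s(L) = 2 + L² (s(L) = 2 + L*L = 2 + L²)
M(A) = 2*A/(68 + A) (M(A) = (2*A)/(68 + A) = 2*A/(68 + A))
y(m) = 2*m (y(m) = (m + 0) + m = m + m = 2*m)
y(-36) + M(s(4)) = 2*(-36) + 2*(2 + 4²)/(68 + (2 + 4²)) = -72 + 2*(2 + 16)/(68 + (2 + 16)) = -72 + 2*18/(68 + 18) = -72 + 2*18/86 = -72 + 2*18*(1/86) = -72 + 18/43 = -3078/43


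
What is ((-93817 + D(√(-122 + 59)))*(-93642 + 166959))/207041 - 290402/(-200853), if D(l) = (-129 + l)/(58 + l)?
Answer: 11*(-376764165197382*√7 + 7284357534785869*I)/(41584805973*(-58*I + 3*√7)) ≈ -33222.0 + 0.15337*I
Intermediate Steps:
D(l) = (-129 + l)/(58 + l)
((-93817 + D(√(-122 + 59)))*(-93642 + 166959))/207041 - 290402/(-200853) = ((-93817 + (-129 + √(-122 + 59))/(58 + √(-122 + 59)))*(-93642 + 166959))/207041 - 290402/(-200853) = ((-93817 + (-129 + √(-63))/(58 + √(-63)))*73317)*(1/207041) - 290402*(-1/200853) = ((-93817 + (-129 + 3*I*√7)/(58 + 3*I*√7))*73317)*(1/207041) + 290402/200853 = (-6878380989 + 73317*(-129 + 3*I*√7)/(58 + 3*I*√7))*(1/207041) + 290402/200853 = (-6878380989/207041 + 73317*(-129 + 3*I*√7)/(207041*(58 + 3*I*√7))) + 290402/200853 = -1381483331663135/41584805973 + 73317*(-129 + 3*I*√7)/(207041*(58 + 3*I*√7))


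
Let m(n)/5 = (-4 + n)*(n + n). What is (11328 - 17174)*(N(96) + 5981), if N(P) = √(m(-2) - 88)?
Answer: -34964926 - 23384*√2 ≈ -3.4998e+7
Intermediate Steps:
m(n) = 10*n*(-4 + n) (m(n) = 5*((-4 + n)*(n + n)) = 5*((-4 + n)*(2*n)) = 5*(2*n*(-4 + n)) = 10*n*(-4 + n))
N(P) = 4*√2 (N(P) = √(10*(-2)*(-4 - 2) - 88) = √(10*(-2)*(-6) - 88) = √(120 - 88) = √32 = 4*√2)
(11328 - 17174)*(N(96) + 5981) = (11328 - 17174)*(4*√2 + 5981) = -5846*(5981 + 4*√2) = -34964926 - 23384*√2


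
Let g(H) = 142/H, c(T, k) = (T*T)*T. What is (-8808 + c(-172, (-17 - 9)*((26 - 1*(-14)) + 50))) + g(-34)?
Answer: -86653423/17 ≈ -5.0973e+6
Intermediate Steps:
c(T, k) = T**3 (c(T, k) = T**2*T = T**3)
(-8808 + c(-172, (-17 - 9)*((26 - 1*(-14)) + 50))) + g(-34) = (-8808 + (-172)**3) + 142/(-34) = (-8808 - 5088448) + 142*(-1/34) = -5097256 - 71/17 = -86653423/17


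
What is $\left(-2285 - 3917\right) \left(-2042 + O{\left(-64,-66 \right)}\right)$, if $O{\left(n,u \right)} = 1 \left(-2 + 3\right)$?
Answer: $12658282$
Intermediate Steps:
$O{\left(n,u \right)} = 1$ ($O{\left(n,u \right)} = 1 \cdot 1 = 1$)
$\left(-2285 - 3917\right) \left(-2042 + O{\left(-64,-66 \right)}\right) = \left(-2285 - 3917\right) \left(-2042 + 1\right) = \left(-6202\right) \left(-2041\right) = 12658282$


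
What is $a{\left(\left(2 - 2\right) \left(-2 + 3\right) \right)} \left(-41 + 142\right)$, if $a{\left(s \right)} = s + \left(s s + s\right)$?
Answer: $0$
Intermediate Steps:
$a{\left(s \right)} = s^{2} + 2 s$ ($a{\left(s \right)} = s + \left(s^{2} + s\right) = s + \left(s + s^{2}\right) = s^{2} + 2 s$)
$a{\left(\left(2 - 2\right) \left(-2 + 3\right) \right)} \left(-41 + 142\right) = \left(2 - 2\right) \left(-2 + 3\right) \left(2 + \left(2 - 2\right) \left(-2 + 3\right)\right) \left(-41 + 142\right) = 0 \cdot 1 \left(2 + 0 \cdot 1\right) 101 = 0 \left(2 + 0\right) 101 = 0 \cdot 2 \cdot 101 = 0 \cdot 101 = 0$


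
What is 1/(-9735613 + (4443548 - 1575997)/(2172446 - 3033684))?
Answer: -861238/8384682736445 ≈ -1.0272e-7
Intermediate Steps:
1/(-9735613 + (4443548 - 1575997)/(2172446 - 3033684)) = 1/(-9735613 + 2867551/(-861238)) = 1/(-9735613 + 2867551*(-1/861238)) = 1/(-9735613 - 2867551/861238) = 1/(-8384682736445/861238) = -861238/8384682736445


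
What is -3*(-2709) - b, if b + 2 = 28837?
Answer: -20708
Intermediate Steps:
b = 28835 (b = -2 + 28837 = 28835)
-3*(-2709) - b = -3*(-2709) - 1*28835 = 8127 - 28835 = -20708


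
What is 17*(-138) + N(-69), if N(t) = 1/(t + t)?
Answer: -323749/138 ≈ -2346.0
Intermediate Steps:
N(t) = 1/(2*t)
17*(-138) + N(-69) = 17*(-138) + (½)/(-69) = -2346 + (½)*(-1/69) = -2346 - 1/138 = -323749/138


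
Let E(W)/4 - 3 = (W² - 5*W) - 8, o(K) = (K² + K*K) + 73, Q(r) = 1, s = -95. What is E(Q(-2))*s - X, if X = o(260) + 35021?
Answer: -166874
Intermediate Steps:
o(K) = 73 + 2*K² (o(K) = (K² + K²) + 73 = 2*K² + 73 = 73 + 2*K²)
E(W) = -20 - 20*W + 4*W² (E(W) = 12 + 4*((W² - 5*W) - 8) = 12 + 4*(-8 + W² - 5*W) = 12 + (-32 - 20*W + 4*W²) = -20 - 20*W + 4*W²)
X = 170294 (X = (73 + 2*260²) + 35021 = (73 + 2*67600) + 35021 = (73 + 135200) + 35021 = 135273 + 35021 = 170294)
E(Q(-2))*s - X = (-20 - 20*1 + 4*1²)*(-95) - 1*170294 = (-20 - 20 + 4*1)*(-95) - 170294 = (-20 - 20 + 4)*(-95) - 170294 = -36*(-95) - 170294 = 3420 - 170294 = -166874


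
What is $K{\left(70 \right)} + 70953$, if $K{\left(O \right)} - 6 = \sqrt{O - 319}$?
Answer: $70959 + i \sqrt{249} \approx 70959.0 + 15.78 i$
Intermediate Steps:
$K{\left(O \right)} = 6 + \sqrt{-319 + O}$ ($K{\left(O \right)} = 6 + \sqrt{O - 319} = 6 + \sqrt{-319 + O}$)
$K{\left(70 \right)} + 70953 = \left(6 + \sqrt{-319 + 70}\right) + 70953 = \left(6 + \sqrt{-249}\right) + 70953 = \left(6 + i \sqrt{249}\right) + 70953 = 70959 + i \sqrt{249}$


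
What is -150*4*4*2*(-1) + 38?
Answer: 4838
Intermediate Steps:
-150*4*4*2*(-1) + 38 = -2400*(-2) + 38 = -150*(-32) + 38 = 4800 + 38 = 4838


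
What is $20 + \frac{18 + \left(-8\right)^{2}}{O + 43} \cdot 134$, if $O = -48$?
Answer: $- \frac{10888}{5} \approx -2177.6$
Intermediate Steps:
$20 + \frac{18 + \left(-8\right)^{2}}{O + 43} \cdot 134 = 20 + \frac{18 + \left(-8\right)^{2}}{-48 + 43} \cdot 134 = 20 + \frac{18 + 64}{-5} \cdot 134 = 20 + 82 \left(- \frac{1}{5}\right) 134 = 20 - \frac{10988}{5} = - \frac{10888}{5}$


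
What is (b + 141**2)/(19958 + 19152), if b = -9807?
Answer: 5037/19555 ≈ 0.25758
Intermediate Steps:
(b + 141**2)/(19958 + 19152) = (-9807 + 141**2)/(19958 + 19152) = (-9807 + 19881)/39110 = 10074*(1/39110) = 5037/19555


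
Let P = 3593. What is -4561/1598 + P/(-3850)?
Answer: -5825366/1538075 ≈ -3.7874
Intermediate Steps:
-4561/1598 + P/(-3850) = -4561/1598 + 3593/(-3850) = -4561*1/1598 + 3593*(-1/3850) = -4561/1598 - 3593/3850 = -5825366/1538075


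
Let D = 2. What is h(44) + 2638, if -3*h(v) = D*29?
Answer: 7856/3 ≈ 2618.7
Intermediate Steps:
h(v) = -58/3 (h(v) = -2*29/3 = -1/3*58 = -58/3)
h(44) + 2638 = -58/3 + 2638 = 7856/3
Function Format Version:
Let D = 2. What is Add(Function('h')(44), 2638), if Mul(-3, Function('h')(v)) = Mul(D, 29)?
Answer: Rational(7856, 3) ≈ 2618.7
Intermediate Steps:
Function('h')(v) = Rational(-58, 3) (Function('h')(v) = Mul(Rational(-1, 3), Mul(2, 29)) = Mul(Rational(-1, 3), 58) = Rational(-58, 3))
Add(Function('h')(44), 2638) = Add(Rational(-58, 3), 2638) = Rational(7856, 3)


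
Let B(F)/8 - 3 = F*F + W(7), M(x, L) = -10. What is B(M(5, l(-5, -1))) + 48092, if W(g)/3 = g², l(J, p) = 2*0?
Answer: 50092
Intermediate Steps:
l(J, p) = 0
W(g) = 3*g²
B(F) = 1200 + 8*F² (B(F) = 24 + 8*(F*F + 3*7²) = 24 + 8*(F² + 3*49) = 24 + 8*(F² + 147) = 24 + 8*(147 + F²) = 24 + (1176 + 8*F²) = 1200 + 8*F²)
B(M(5, l(-5, -1))) + 48092 = (1200 + 8*(-10)²) + 48092 = (1200 + 8*100) + 48092 = (1200 + 800) + 48092 = 2000 + 48092 = 50092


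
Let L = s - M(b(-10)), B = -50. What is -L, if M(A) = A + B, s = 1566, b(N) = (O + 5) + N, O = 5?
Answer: -1616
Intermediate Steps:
b(N) = 10 + N (b(N) = (5 + 5) + N = 10 + N)
M(A) = -50 + A (M(A) = A - 50 = -50 + A)
L = 1616 (L = 1566 - (-50 + (10 - 10)) = 1566 - (-50 + 0) = 1566 - 1*(-50) = 1566 + 50 = 1616)
-L = -1*1616 = -1616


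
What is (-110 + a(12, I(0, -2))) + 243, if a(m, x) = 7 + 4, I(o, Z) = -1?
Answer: 144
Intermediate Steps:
a(m, x) = 11
(-110 + a(12, I(0, -2))) + 243 = (-110 + 11) + 243 = -99 + 243 = 144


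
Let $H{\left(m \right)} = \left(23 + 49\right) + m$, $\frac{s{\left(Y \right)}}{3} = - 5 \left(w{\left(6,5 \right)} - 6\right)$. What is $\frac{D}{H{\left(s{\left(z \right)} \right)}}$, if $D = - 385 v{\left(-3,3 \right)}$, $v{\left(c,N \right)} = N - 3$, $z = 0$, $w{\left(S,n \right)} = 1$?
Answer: $0$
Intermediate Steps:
$v{\left(c,N \right)} = -3 + N$
$D = 0$ ($D = - 385 \left(-3 + 3\right) = \left(-385\right) 0 = 0$)
$s{\left(Y \right)} = 75$ ($s{\left(Y \right)} = 3 \left(- 5 \left(1 - 6\right)\right) = 3 \left(\left(-5\right) \left(-5\right)\right) = 3 \cdot 25 = 75$)
$H{\left(m \right)} = 72 + m$
$\frac{D}{H{\left(s{\left(z \right)} \right)}} = \frac{0}{72 + 75} = \frac{0}{147} = 0 \cdot \frac{1}{147} = 0$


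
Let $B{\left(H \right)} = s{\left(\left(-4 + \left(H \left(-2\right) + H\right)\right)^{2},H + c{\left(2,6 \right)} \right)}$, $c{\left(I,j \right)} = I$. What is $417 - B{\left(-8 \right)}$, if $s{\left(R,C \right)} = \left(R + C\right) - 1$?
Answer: $408$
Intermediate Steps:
$s{\left(R,C \right)} = -1 + C + R$ ($s{\left(R,C \right)} = \left(C + R\right) - 1 = -1 + C + R$)
$B{\left(H \right)} = 1 + H + \left(-4 - H\right)^{2}$ ($B{\left(H \right)} = -1 + \left(H + 2\right) + \left(-4 + \left(H \left(-2\right) + H\right)\right)^{2} = -1 + \left(2 + H\right) + \left(-4 + \left(- 2 H + H\right)\right)^{2} = -1 + \left(2 + H\right) + \left(-4 - H\right)^{2} = 1 + H + \left(-4 - H\right)^{2}$)
$417 - B{\left(-8 \right)} = 417 - \left(1 - 8 + \left(4 - 8\right)^{2}\right) = 417 - \left(1 - 8 + \left(-4\right)^{2}\right) = 417 - \left(1 - 8 + 16\right) = 417 - 9 = 408$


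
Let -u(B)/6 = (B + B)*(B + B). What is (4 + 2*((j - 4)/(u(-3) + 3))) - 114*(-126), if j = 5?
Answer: 3060382/213 ≈ 14368.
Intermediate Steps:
u(B) = -24*B**2 (u(B) = -6*(B + B)*(B + B) = -6*2*B*2*B = -24*B**2)
(4 + 2*((j - 4)/(u(-3) + 3))) - 114*(-126) = (4 + 2*((5 - 4)/(-24*(-3)**2 + 3))) - 114*(-126) = (4 + 2*(1/(-24*9 + 3))) + 14364 = (4 + 2*(1/(-216 + 3))) + 14364 = (4 + 2*(1/(-213))) + 14364 = (4 + 2*(1*(-1/213))) + 14364 = (4 + 2*(-1/213)) + 14364 = (4 - 2/213) + 14364 = 850/213 + 14364 = 3060382/213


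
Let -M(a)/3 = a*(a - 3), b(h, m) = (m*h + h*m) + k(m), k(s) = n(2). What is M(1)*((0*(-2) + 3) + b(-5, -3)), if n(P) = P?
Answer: 210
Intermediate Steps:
k(s) = 2
b(h, m) = 2 + 2*h*m (b(h, m) = (m*h + h*m) + 2 = (h*m + h*m) + 2 = 2*h*m + 2 = 2 + 2*h*m)
M(a) = -3*a*(-3 + a) (M(a) = -3*a*(a - 3) = -3*a*(-3 + a))
M(1)*((0*(-2) + 3) + b(-5, -3)) = (3*1*(3 - 1*1))*((0*(-2) + 3) + (2 + 2*(-5)*(-3))) = (3*1*(3 - 1))*((0 + 3) + (2 + 30)) = (3*1*2)*(3 + 32) = 6*35 = 210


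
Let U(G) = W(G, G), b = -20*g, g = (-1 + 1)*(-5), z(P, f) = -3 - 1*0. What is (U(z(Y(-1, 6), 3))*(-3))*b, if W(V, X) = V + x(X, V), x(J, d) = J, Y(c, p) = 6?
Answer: 0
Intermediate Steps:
z(P, f) = -3 (z(P, f) = -3 + 0 = -3)
g = 0 (g = 0*(-5) = 0)
W(V, X) = V + X
b = 0 (b = -20*0 = 0)
U(G) = 2*G (U(G) = G + G = 2*G)
(U(z(Y(-1, 6), 3))*(-3))*b = ((2*(-3))*(-3))*0 = -6*(-3)*0 = 18*0 = 0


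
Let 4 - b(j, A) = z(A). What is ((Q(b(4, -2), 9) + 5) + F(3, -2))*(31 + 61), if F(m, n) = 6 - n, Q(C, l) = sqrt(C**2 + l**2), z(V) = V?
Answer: 1196 + 276*sqrt(13) ≈ 2191.1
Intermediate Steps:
b(j, A) = 4 - A
((Q(b(4, -2), 9) + 5) + F(3, -2))*(31 + 61) = ((sqrt((4 - 1*(-2))**2 + 9**2) + 5) + (6 - 1*(-2)))*(31 + 61) = ((sqrt((4 + 2)**2 + 81) + 5) + (6 + 2))*92 = ((sqrt(6**2 + 81) + 5) + 8)*92 = ((sqrt(36 + 81) + 5) + 8)*92 = ((sqrt(117) + 5) + 8)*92 = ((3*sqrt(13) + 5) + 8)*92 = ((5 + 3*sqrt(13)) + 8)*92 = (13 + 3*sqrt(13))*92 = 1196 + 276*sqrt(13)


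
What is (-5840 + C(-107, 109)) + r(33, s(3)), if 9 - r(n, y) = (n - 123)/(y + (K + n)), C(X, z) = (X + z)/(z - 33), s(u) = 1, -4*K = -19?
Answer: -6866151/1178 ≈ -5828.6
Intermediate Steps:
K = 19/4 (K = -1/4*(-19) = 19/4 ≈ 4.7500)
C(X, z) = (X + z)/(-33 + z)
r(n, y) = 9 - (-123 + n)/(19/4 + n + y) (r(n, y) = 9 - (n - 123)/(y + (19/4 + n)) = 9 - (-123 + n)/(19/4 + n + y))
(-5840 + C(-107, 109)) + r(33, s(3)) = (-5840 + (-107 + 109)/(-33 + 109)) + (663 + 32*33 + 36*1)/(19 + 4*33 + 4*1) = (-5840 + 2/76) + (663 + 1056 + 36)/(19 + 132 + 4) = (-5840 + (1/76)*2) + 1755/155 = (-5840 + 1/38) + (1/155)*1755 = -221919/38 + 351/31 = -6866151/1178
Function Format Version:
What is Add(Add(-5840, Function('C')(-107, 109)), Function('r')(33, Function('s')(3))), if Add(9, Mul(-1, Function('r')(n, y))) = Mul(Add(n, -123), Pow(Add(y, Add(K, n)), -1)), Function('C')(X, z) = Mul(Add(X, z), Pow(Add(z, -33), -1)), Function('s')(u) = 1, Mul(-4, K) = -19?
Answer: Rational(-6866151, 1178) ≈ -5828.6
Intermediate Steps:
K = Rational(19, 4) (K = Mul(Rational(-1, 4), -19) = Rational(19, 4) ≈ 4.7500)
Function('C')(X, z) = Mul(Pow(Add(-33, z), -1), Add(X, z)) (Function('C')(X, z) = Mul(Add(X, z), Pow(Add(-33, z), -1)) = Mul(Pow(Add(-33, z), -1), Add(X, z)))
Function('r')(n, y) = Add(9, Mul(-1, Pow(Add(Rational(19, 4), n, y), -1), Add(-123, n))) (Function('r')(n, y) = Add(9, Mul(-1, Mul(Add(n, -123), Pow(Add(y, Add(Rational(19, 4), n)), -1)))) = Add(9, Mul(-1, Mul(Add(-123, n), Pow(Add(Rational(19, 4), n, y), -1)))) = Add(9, Mul(-1, Mul(Pow(Add(Rational(19, 4), n, y), -1), Add(-123, n)))) = Add(9, Mul(-1, Pow(Add(Rational(19, 4), n, y), -1), Add(-123, n))))
Add(Add(-5840, Function('C')(-107, 109)), Function('r')(33, Function('s')(3))) = Add(Add(-5840, Mul(Pow(Add(-33, 109), -1), Add(-107, 109))), Mul(Pow(Add(19, Mul(4, 33), Mul(4, 1)), -1), Add(663, Mul(32, 33), Mul(36, 1)))) = Add(Add(-5840, Mul(Pow(76, -1), 2)), Mul(Pow(Add(19, 132, 4), -1), Add(663, 1056, 36))) = Add(Add(-5840, Mul(Rational(1, 76), 2)), Mul(Pow(155, -1), 1755)) = Add(Add(-5840, Rational(1, 38)), Mul(Rational(1, 155), 1755)) = Add(Rational(-221919, 38), Rational(351, 31)) = Rational(-6866151, 1178)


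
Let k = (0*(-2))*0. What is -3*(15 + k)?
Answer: -45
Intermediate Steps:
k = 0 (k = 0*0 = 0)
-3*(15 + k) = -3*(15 + 0) = -3*15 = -45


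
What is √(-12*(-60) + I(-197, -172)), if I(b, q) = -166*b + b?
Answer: 5*√1329 ≈ 182.28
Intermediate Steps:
I(b, q) = -165*b
√(-12*(-60) + I(-197, -172)) = √(-12*(-60) - 165*(-197)) = √(720 + 32505) = √33225 = 5*√1329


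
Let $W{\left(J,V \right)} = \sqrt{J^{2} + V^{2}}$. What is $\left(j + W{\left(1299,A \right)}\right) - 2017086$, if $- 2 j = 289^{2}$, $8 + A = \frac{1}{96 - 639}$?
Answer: $- \frac{4117693}{2} + \frac{\sqrt{497547376474}}{543} \approx -2.0575 \cdot 10^{6}$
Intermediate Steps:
$A = - \frac{4345}{543}$ ($A = -8 + \frac{1}{96 - 639} = -8 + \frac{1}{-543} = -8 - \frac{1}{543} = - \frac{4345}{543} \approx -8.0018$)
$j = - \frac{83521}{2}$ ($j = - \frac{289^{2}}{2} = \left(- \frac{1}{2}\right) 83521 = - \frac{83521}{2} \approx -41761.0$)
$\left(j + W{\left(1299,A \right)}\right) - 2017086 = \left(- \frac{83521}{2} + \sqrt{1299^{2} + \left(- \frac{4345}{543}\right)^{2}}\right) - 2017086 = \left(- \frac{83521}{2} + \sqrt{1687401 + \frac{18879025}{294849}}\right) - 2017086 = \left(- \frac{83521}{2} + \sqrt{\frac{497547376474}{294849}}\right) - 2017086 = \left(- \frac{83521}{2} + \frac{\sqrt{497547376474}}{543}\right) - 2017086 = - \frac{4117693}{2} + \frac{\sqrt{497547376474}}{543}$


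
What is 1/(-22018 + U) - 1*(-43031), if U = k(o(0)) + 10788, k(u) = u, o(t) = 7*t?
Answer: 483238129/11230 ≈ 43031.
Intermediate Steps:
U = 10788 (U = 7*0 + 10788 = 0 + 10788 = 10788)
1/(-22018 + U) - 1*(-43031) = 1/(-22018 + 10788) - 1*(-43031) = 1/(-11230) + 43031 = -1/11230 + 43031 = 483238129/11230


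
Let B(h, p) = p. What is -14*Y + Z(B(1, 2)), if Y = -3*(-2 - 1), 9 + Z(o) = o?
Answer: -133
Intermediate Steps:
Z(o) = -9 + o
Y = 9 (Y = -3*(-3) = 9)
-14*Y + Z(B(1, 2)) = -14*9 + (-9 + 2) = -126 - 7 = -133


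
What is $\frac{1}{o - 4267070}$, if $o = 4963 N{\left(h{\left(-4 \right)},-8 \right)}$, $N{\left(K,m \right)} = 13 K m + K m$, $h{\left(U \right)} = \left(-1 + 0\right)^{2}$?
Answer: $- \frac{1}{4822926} \approx -2.0734 \cdot 10^{-7}$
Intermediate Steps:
$h{\left(U \right)} = 1$ ($h{\left(U \right)} = \left(-1\right)^{2} = 1$)
$N{\left(K,m \right)} = 14 K m$ ($N{\left(K,m \right)} = 13 K m + K m = 14 K m$)
$o = -555856$ ($o = 4963 \cdot 14 \cdot 1 \left(-8\right) = 4963 \left(-112\right) = -555856$)
$\frac{1}{o - 4267070} = \frac{1}{-555856 - 4267070} = \frac{1}{-4822926} = - \frac{1}{4822926}$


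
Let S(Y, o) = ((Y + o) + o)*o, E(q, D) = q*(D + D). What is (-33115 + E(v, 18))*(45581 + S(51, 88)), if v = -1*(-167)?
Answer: -1776791371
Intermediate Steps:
v = 167
E(q, D) = 2*D*q (E(q, D) = q*(2*D) = 2*D*q)
S(Y, o) = o*(Y + 2*o) (S(Y, o) = (Y + 2*o)*o = o*(Y + 2*o))
(-33115 + E(v, 18))*(45581 + S(51, 88)) = (-33115 + 2*18*167)*(45581 + 88*(51 + 2*88)) = (-33115 + 6012)*(45581 + 88*(51 + 176)) = -27103*(45581 + 88*227) = -27103*(45581 + 19976) = -27103*65557 = -1776791371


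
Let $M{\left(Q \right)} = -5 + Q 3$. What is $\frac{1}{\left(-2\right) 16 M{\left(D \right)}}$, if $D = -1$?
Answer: $\frac{1}{256} \approx 0.0039063$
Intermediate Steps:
$M{\left(Q \right)} = -5 + 3 Q$
$\frac{1}{\left(-2\right) 16 M{\left(D \right)}} = \frac{1}{\left(-2\right) 16 \left(-5 + 3 \left(-1\right)\right)} = \frac{1}{\left(-32\right) \left(-5 - 3\right)} = \frac{1}{\left(-32\right) \left(-8\right)} = \frac{1}{256}$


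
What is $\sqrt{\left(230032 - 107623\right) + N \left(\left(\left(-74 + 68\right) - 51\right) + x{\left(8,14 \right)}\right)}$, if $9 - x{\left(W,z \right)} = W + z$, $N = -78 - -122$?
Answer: $\sqrt{119329} \approx 345.44$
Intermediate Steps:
$N = 44$ ($N = -78 + 122 = 44$)
$x{\left(W,z \right)} = 9 - W - z$ ($x{\left(W,z \right)} = 9 - \left(W + z\right) = 9 - W - z$)
$\sqrt{\left(230032 - 107623\right) + N \left(\left(\left(-74 + 68\right) - 51\right) + x{\left(8,14 \right)}\right)} = \sqrt{\left(230032 - 107623\right) + 44 \left(\left(\left(-74 + 68\right) - 51\right) - 13\right)} = \sqrt{122409 + 44 \left(\left(-6 - 51\right) - 13\right)} = \sqrt{122409 + 44 \left(-57 - 13\right)} = \sqrt{122409 + 44 \left(-70\right)} = \sqrt{122409 - 3080} = \sqrt{119329}$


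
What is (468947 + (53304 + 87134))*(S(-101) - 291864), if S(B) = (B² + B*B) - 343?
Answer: -165633889925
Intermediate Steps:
S(B) = -343 + 2*B² (S(B) = (B² + B²) - 343 = 2*B² - 343 = -343 + 2*B²)
(468947 + (53304 + 87134))*(S(-101) - 291864) = (468947 + (53304 + 87134))*((-343 + 2*(-101)²) - 291864) = (468947 + 140438)*((-343 + 2*10201) - 291864) = 609385*((-343 + 20402) - 291864) = 609385*(20059 - 291864) = 609385*(-271805) = -165633889925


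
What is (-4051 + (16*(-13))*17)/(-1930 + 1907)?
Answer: 7587/23 ≈ 329.87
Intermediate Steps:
(-4051 + (16*(-13))*17)/(-1930 + 1907) = (-4051 - 208*17)/(-23) = (-4051 - 3536)*(-1/23) = -7587*(-1/23) = 7587/23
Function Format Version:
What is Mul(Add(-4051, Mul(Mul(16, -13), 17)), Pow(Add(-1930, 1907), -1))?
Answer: Rational(7587, 23) ≈ 329.87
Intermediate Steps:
Mul(Add(-4051, Mul(Mul(16, -13), 17)), Pow(Add(-1930, 1907), -1)) = Mul(Add(-4051, Mul(-208, 17)), Pow(-23, -1)) = Mul(Add(-4051, -3536), Rational(-1, 23)) = Mul(-7587, Rational(-1, 23)) = Rational(7587, 23)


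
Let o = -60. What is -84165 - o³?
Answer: 131835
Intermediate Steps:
-84165 - o³ = -84165 - 1*(-60)³ = -84165 - 1*(-216000) = -84165 + 216000 = 131835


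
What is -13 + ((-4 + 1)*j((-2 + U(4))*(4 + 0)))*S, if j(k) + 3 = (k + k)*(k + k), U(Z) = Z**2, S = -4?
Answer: 150479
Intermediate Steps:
j(k) = -3 + 4*k**2 (j(k) = -3 + (k + k)*(k + k) = -3 + (2*k)*(2*k) = -3 + 4*k**2)
-13 + ((-4 + 1)*j((-2 + U(4))*(4 + 0)))*S = -13 + ((-4 + 1)*(-3 + 4*((-2 + 4**2)*(4 + 0))**2))*(-4) = -13 - 3*(-3 + 4*((-2 + 16)*4)**2)*(-4) = -13 - 3*(-3 + 4*(14*4)**2)*(-4) = -13 - 3*(-3 + 4*56**2)*(-4) = -13 - 3*(-3 + 4*3136)*(-4) = -13 - 3*(-3 + 12544)*(-4) = -13 - 3*12541*(-4) = -13 - 37623*(-4) = -13 + 150492 = 150479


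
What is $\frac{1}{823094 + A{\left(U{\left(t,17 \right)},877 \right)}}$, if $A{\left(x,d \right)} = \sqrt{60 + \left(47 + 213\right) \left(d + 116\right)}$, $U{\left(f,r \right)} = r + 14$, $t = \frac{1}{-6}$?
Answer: $\frac{411547}{338741737298} - \frac{2 \sqrt{4035}}{169370868649} \approx 1.2142 \cdot 10^{-6}$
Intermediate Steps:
$t = - \frac{1}{6} \approx -0.16667$
$U{\left(f,r \right)} = 14 + r$
$A{\left(x,d \right)} = \sqrt{30220 + 260 d}$ ($A{\left(x,d \right)} = \sqrt{60 + 260 \left(116 + d\right)} = \sqrt{60 + \left(30160 + 260 d\right)} = \sqrt{30220 + 260 d}$)
$\frac{1}{823094 + A{\left(U{\left(t,17 \right)},877 \right)}} = \frac{1}{823094 + 2 \sqrt{7555 + 65 \cdot 877}} = \frac{1}{823094 + 2 \sqrt{7555 + 57005}} = \frac{1}{823094 + 2 \sqrt{64560}} = \frac{1}{823094 + 2 \cdot 4 \sqrt{4035}} = \frac{1}{823094 + 8 \sqrt{4035}}$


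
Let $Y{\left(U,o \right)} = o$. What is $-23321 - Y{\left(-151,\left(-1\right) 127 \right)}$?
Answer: $-23194$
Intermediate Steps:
$-23321 - Y{\left(-151,\left(-1\right) 127 \right)} = -23321 - \left(-1\right) 127 = -23321 - -127 = -23321 + 127 = -23194$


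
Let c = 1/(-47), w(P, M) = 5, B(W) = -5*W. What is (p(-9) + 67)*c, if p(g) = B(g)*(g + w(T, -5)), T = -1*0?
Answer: 113/47 ≈ 2.4043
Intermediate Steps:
T = 0
p(g) = -5*g*(5 + g) (p(g) = (-5*g)*(g + 5) = (-5*g)*(5 + g) = -5*g*(5 + g))
c = -1/47 ≈ -0.021277
(p(-9) + 67)*c = (-5*(-9)*(5 - 9) + 67)*(-1/47) = (-5*(-9)*(-4) + 67)*(-1/47) = (-180 + 67)*(-1/47) = -113*(-1/47) = 113/47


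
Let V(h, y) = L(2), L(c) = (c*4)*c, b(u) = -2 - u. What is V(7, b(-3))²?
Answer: 256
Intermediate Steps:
L(c) = 4*c² (L(c) = (4*c)*c = 4*c²)
V(h, y) = 16 (V(h, y) = 4*2² = 4*4 = 16)
V(7, b(-3))² = 16² = 256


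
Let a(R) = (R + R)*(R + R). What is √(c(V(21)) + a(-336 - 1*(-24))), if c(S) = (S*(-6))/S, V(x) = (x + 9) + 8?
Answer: √389370 ≈ 624.00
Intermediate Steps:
V(x) = 17 + x (V(x) = (9 + x) + 8 = 17 + x)
c(S) = -6 (c(S) = (-6*S)/S = -6)
a(R) = 4*R² (a(R) = (2*R)*(2*R) = 4*R²)
√(c(V(21)) + a(-336 - 1*(-24))) = √(-6 + 4*(-336 - 1*(-24))²) = √(-6 + 4*(-336 + 24)²) = √(-6 + 4*(-312)²) = √(-6 + 4*97344) = √(-6 + 389376) = √389370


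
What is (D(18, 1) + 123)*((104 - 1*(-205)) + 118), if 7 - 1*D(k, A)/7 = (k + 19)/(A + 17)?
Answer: 1211399/18 ≈ 67300.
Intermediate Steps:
D(k, A) = 49 - 7*(19 + k)/(17 + A) (D(k, A) = 49 - 7*(k + 19)/(A + 17) = 49 - 7*(19 + k)/(17 + A))
(D(18, 1) + 123)*((104 - 1*(-205)) + 118) = (7*(100 - 1*18 + 7*1)/(17 + 1) + 123)*((104 - 1*(-205)) + 118) = (7*(100 - 18 + 7)/18 + 123)*((104 + 205) + 118) = (7*(1/18)*89 + 123)*(309 + 118) = (623/18 + 123)*427 = (2837/18)*427 = 1211399/18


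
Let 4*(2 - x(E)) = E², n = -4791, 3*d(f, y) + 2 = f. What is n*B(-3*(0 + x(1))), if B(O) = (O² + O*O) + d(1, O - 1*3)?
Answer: -2100055/8 ≈ -2.6251e+5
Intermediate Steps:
d(f, y) = -⅔ + f/3
x(E) = 2 - E²/4
B(O) = -⅓ + 2*O² (B(O) = (O² + O*O) + (-⅔ + (⅓)*1) = (O² + O²) + (-⅔ + ⅓) = 2*O² - ⅓ = -⅓ + 2*O²)
n*B(-3*(0 + x(1))) = -4791*(-⅓ + 2*(-3*(0 + (2 - ¼*1²)))²) = -4791*(-⅓ + 2*(-3*(0 + (2 - ¼*1)))²) = -4791*(-⅓ + 2*(-3*(0 + (2 - ¼)))²) = -4791*(-⅓ + 2*(-3*(0 + 7/4))²) = -4791*(-⅓ + 2*(-3*7/4)²) = -4791*(-⅓ + 2*(-21/4)²) = -4791*(-⅓ + 2*(441/16)) = -4791*(-⅓ + 441/8) = -4791*1315/24 = -2100055/8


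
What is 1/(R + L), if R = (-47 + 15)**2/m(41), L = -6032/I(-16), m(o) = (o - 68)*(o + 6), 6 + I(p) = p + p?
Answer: 24111/3807848 ≈ 0.0063319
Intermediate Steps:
I(p) = -6 + 2*p (I(p) = -6 + (p + p) = -6 + 2*p)
m(o) = (-68 + o)*(6 + o)
L = 3016/19 (L = -6032/(-6 + 2*(-16)) = -6032/(-6 - 32) = -6032/(-38) = -6032*(-1/38) = 3016/19 ≈ 158.74)
R = -1024/1269 (R = (-47 + 15)**2/(-408 + 41**2 - 62*41) = (-32)**2/(-408 + 1681 - 2542) = 1024/(-1269) = 1024*(-1/1269) = -1024/1269 ≈ -0.80693)
1/(R + L) = 1/(-1024/1269 + 3016/19) = 1/(3807848/24111) = 24111/3807848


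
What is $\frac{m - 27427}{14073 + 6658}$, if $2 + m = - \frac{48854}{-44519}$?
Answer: $- \frac{1221062797}{922923389} \approx -1.323$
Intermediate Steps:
$m = - \frac{40184}{44519}$ ($m = -2 - \frac{48854}{-44519} = -2 - - \frac{48854}{44519} = -2 + \frac{48854}{44519} = - \frac{40184}{44519} \approx -0.90263$)
$\frac{m - 27427}{14073 + 6658} = \frac{- \frac{40184}{44519} - 27427}{14073 + 6658} = - \frac{1221062797}{44519 \cdot 20731} = \left(- \frac{1221062797}{44519}\right) \frac{1}{20731} = - \frac{1221062797}{922923389}$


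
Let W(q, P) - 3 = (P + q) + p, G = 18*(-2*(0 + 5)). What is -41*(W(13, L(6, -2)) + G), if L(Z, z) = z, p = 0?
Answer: 6806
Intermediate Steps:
G = -180 (G = 18*(-2*5) = 18*(-10) = -180)
W(q, P) = 3 + P + q (W(q, P) = 3 + ((P + q) + 0) = 3 + (P + q) = 3 + P + q)
-41*(W(13, L(6, -2)) + G) = -41*((3 - 2 + 13) - 180) = -41*(14 - 180) = -41*(-166) = 6806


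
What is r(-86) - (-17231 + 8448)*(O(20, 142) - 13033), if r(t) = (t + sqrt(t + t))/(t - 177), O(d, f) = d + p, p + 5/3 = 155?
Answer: -89114750633/789 - 2*I*sqrt(43)/263 ≈ -1.1295e+8 - 0.049866*I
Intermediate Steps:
p = 460/3 (p = -5/3 + 155 = 460/3 ≈ 153.33)
O(d, f) = 460/3 + d (O(d, f) = d + 460/3 = 460/3 + d)
r(t) = (t + sqrt(2)*sqrt(t))/(-177 + t) (r(t) = (t + sqrt(2*t))/(-177 + t) = (t + sqrt(2)*sqrt(t))/(-177 + t))
r(-86) - (-17231 + 8448)*(O(20, 142) - 13033) = (-86 + sqrt(2)*sqrt(-86))/(-177 - 86) - (-17231 + 8448)*((460/3 + 20) - 13033) = (-86 + sqrt(2)*(I*sqrt(86)))/(-263) - (-8783)*(520/3 - 13033) = -(-86 + 2*I*sqrt(43))/263 - (-8783)*(-38579)/3 = (86/263 - 2*I*sqrt(43)/263) - 1*338839357/3 = (86/263 - 2*I*sqrt(43)/263) - 338839357/3 = -89114750633/789 - 2*I*sqrt(43)/263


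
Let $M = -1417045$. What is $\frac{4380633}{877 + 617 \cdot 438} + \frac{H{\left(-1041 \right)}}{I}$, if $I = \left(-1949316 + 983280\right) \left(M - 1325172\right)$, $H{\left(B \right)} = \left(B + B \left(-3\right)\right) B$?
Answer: $\frac{1934108029561873245}{119704434918849146} \approx 16.157$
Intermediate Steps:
$H{\left(B \right)} = - 2 B^{2}$ ($H{\left(B \right)} = \left(B - 3 B\right) B = - 2 B B = - 2 B^{2}$)
$I = 2649080341812$ ($I = \left(-1949316 + 983280\right) \left(-1417045 - 1325172\right) = \left(-966036\right) \left(-2742217\right) = 2649080341812$)
$\frac{4380633}{877 + 617 \cdot 438} + \frac{H{\left(-1041 \right)}}{I} = \frac{4380633}{877 + 617 \cdot 438} + \frac{\left(-2\right) \left(-1041\right)^{2}}{2649080341812} = \frac{4380633}{877 + 270246} + \left(-2\right) 1083681 \cdot \frac{1}{2649080341812} = \frac{4380633}{271123} - \frac{361227}{441513390302} = \frac{1934108029561873245}{119704434918849146}$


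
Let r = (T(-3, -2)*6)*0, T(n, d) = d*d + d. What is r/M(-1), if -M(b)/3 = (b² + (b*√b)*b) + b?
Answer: 0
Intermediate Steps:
M(b) = -3*b - 3*b² - 3*b^(5/2) (M(b) = -3*((b² + (b*√b)*b) + b) = -3*((b² + b^(3/2)*b) + b) = -3*((b² + b^(5/2)) + b) = -3*(b + b² + b^(5/2)) = -3*b - 3*b² - 3*b^(5/2))
T(n, d) = d + d² (T(n, d) = d² + d = d + d²)
r = 0 (r = (-2*(1 - 2)*6)*0 = (-2*(-1)*6)*0 = (2*6)*0 = 12*0 = 0)
r/M(-1) = 0/(-3*(-1) - 3*(-1)² - 3*I) = 0/(3 - 3*1 - 3*I) = 0/(3 - 3 - 3*I) = 0/((-3*I)) = 0*(I/3) = 0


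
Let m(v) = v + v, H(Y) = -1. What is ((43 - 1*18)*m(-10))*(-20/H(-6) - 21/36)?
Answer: -29125/3 ≈ -9708.3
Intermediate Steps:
m(v) = 2*v
((43 - 1*18)*m(-10))*(-20/H(-6) - 21/36) = ((43 - 1*18)*(2*(-10)))*(-20/(-1) - 21/36) = ((43 - 18)*(-20))*(-20*(-1) - 21*1/36) = (25*(-20))*(20 - 7/12) = -500*233/12 = -29125/3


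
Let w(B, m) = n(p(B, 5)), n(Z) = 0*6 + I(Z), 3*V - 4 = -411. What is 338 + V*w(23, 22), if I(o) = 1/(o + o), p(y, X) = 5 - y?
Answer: 36911/108 ≈ 341.77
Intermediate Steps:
V = -407/3 (V = 4/3 + (⅓)*(-411) = 4/3 - 137 = -407/3 ≈ -135.67)
I(o) = 1/(2*o)
n(Z) = 1/(2*Z) (n(Z) = 0*6 + 1/(2*Z) = 0 + 1/(2*Z) = 1/(2*Z))
w(B, m) = 1/(2*(5 - B))
338 + V*w(23, 22) = 338 - (-407)/(3*(-10 + 2*23)) = 338 - (-407)/(3*(-10 + 46)) = 338 - (-407)/(3*36) = 338 - 407/3*(-1/36) = 338 + 407/108 = 36911/108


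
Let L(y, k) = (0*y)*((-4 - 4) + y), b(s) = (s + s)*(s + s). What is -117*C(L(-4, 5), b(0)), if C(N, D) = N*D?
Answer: 0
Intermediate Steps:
b(s) = 4*s² (b(s) = (2*s)*(2*s) = 4*s²)
L(y, k) = 0 (L(y, k) = 0*(-8 + y) = 0)
C(N, D) = D*N
-117*C(L(-4, 5), b(0)) = -117*4*0²*0 = -117*4*0*0 = -0*0 = -117*0 = 0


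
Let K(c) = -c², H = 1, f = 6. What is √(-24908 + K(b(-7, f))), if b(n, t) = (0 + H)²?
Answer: 19*I*√69 ≈ 157.83*I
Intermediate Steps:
b(n, t) = 1 (b(n, t) = (0 + 1)² = 1² = 1)
√(-24908 + K(b(-7, f))) = √(-24908 - 1*1²) = √(-24908 - 1*1) = √(-24908 - 1) = √(-24909) = 19*I*√69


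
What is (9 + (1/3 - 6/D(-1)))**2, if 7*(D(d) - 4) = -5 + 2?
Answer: 329476/5625 ≈ 58.573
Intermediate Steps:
D(d) = 25/7 (D(d) = 4 + (-5 + 2)/7 = 4 + (1/7)*(-3) = 4 - 3/7 = 25/7)
(9 + (1/3 - 6/D(-1)))**2 = (9 + (1/3 - 6/25/7))**2 = (9 + (1*(1/3) - 6*7/25))**2 = (9 + (1/3 - 42/25))**2 = (9 - 101/75)**2 = (574/75)**2 = 329476/5625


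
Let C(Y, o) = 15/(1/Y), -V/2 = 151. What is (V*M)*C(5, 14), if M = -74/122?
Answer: 838050/61 ≈ 13739.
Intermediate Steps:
V = -302 (V = -2*151 = -302)
C(Y, o) = 15*Y
M = -37/61 (M = -74*1/122 = -37/61 ≈ -0.60656)
(V*M)*C(5, 14) = (-302*(-37/61))*(15*5) = (11174/61)*75 = 838050/61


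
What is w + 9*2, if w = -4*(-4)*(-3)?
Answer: -30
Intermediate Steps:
w = -48 (w = 16*(-3) = -48)
w + 9*2 = -48 + 9*2 = -48 + 18 = -30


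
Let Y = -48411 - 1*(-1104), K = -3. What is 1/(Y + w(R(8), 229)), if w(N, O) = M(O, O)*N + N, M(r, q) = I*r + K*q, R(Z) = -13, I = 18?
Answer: -1/91975 ≈ -1.0873e-5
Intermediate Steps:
M(r, q) = -3*q + 18*r (M(r, q) = 18*r - 3*q = -3*q + 18*r)
Y = -47307 (Y = -48411 + 1104 = -47307)
w(N, O) = N + 15*N*O (w(N, O) = (-3*O + 18*O)*N + N = (15*O)*N + N = 15*N*O + N = N + 15*N*O)
1/(Y + w(R(8), 229)) = 1/(-47307 - 13*(1 + 15*229)) = 1/(-47307 - 13*(1 + 3435)) = 1/(-47307 - 13*3436) = 1/(-47307 - 44668) = 1/(-91975) = -1/91975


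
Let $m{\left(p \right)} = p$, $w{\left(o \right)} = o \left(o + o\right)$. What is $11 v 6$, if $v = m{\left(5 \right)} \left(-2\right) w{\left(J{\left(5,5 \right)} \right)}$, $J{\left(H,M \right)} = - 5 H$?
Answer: $-825000$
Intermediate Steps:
$w{\left(o \right)} = 2 o^{2}$ ($w{\left(o \right)} = o 2 o = 2 o^{2}$)
$v = -12500$ ($v = 5 \left(-2\right) 2 \left(\left(-5\right) 5\right)^{2} = - 10 \cdot 2 \left(-25\right)^{2} = - 10 \cdot 2 \cdot 625 = \left(-10\right) 1250 = -12500$)
$11 v 6 = 11 \left(-12500\right) 6 = \left(-137500\right) 6 = -825000$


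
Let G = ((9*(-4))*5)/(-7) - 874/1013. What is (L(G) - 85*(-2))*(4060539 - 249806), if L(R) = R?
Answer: 5265259300236/7091 ≈ 7.4253e+8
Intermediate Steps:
G = 176222/7091 (G = -36*5*(-1/7) - 874*1/1013 = -180*(-1/7) - 874/1013 = 180/7 - 874/1013 = 176222/7091 ≈ 24.852)
(L(G) - 85*(-2))*(4060539 - 249806) = (176222/7091 - 85*(-2))*(4060539 - 249806) = (176222/7091 + 170)*3810733 = (1381692/7091)*3810733 = 5265259300236/7091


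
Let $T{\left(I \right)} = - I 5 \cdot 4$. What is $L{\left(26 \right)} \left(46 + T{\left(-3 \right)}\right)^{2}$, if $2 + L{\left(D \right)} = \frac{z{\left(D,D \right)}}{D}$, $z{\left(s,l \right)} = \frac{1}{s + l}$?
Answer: $- \frac{7592727}{338} \approx -22464.0$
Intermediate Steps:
$z{\left(s,l \right)} = \frac{1}{l + s}$
$T{\left(I \right)} = - 20 I$ ($T{\left(I \right)} = - I 20 = - 20 I$)
$L{\left(D \right)} = -2 + \frac{1}{2 D^{2}}$ ($L{\left(D \right)} = -2 + \frac{1}{\left(D + D\right) D} = -2 + \frac{1}{2 D D} = -2 + \frac{\frac{1}{2} \frac{1}{D}}{D} = -2 + \frac{1}{2 D^{2}}$)
$L{\left(26 \right)} \left(46 + T{\left(-3 \right)}\right)^{2} = \left(-2 + \frac{1}{2 \cdot 676}\right) \left(46 - -60\right)^{2} = \left(-2 + \frac{1}{2} \cdot \frac{1}{676}\right) \left(46 + 60\right)^{2} = \left(-2 + \frac{1}{1352}\right) 106^{2} = \left(- \frac{2703}{1352}\right) 11236 = - \frac{7592727}{338}$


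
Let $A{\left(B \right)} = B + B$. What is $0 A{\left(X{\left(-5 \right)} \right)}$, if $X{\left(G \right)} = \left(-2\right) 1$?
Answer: $0$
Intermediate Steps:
$X{\left(G \right)} = -2$
$A{\left(B \right)} = 2 B$
$0 A{\left(X{\left(-5 \right)} \right)} = 0 \cdot 2 \left(-2\right) = 0 \left(-4\right) = 0$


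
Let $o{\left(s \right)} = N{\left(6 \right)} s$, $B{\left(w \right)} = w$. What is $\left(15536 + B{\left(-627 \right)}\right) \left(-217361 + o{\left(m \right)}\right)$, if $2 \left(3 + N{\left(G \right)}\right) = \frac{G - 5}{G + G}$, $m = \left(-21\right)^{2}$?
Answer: $- \frac{26080686425}{8} \approx -3.2601 \cdot 10^{9}$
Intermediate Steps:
$m = 441$
$N{\left(G \right)} = -3 + \frac{-5 + G}{4 G}$ ($N{\left(G \right)} = -3 + \frac{\left(G - 5\right) \frac{1}{G + G}}{2} = -3 + \frac{\left(-5 + G\right) \frac{1}{2 G}}{2} = -3 + \frac{\frac{1}{2} \frac{1}{G} \left(-5 + G\right)}{2} = -3 + \frac{-5 + G}{4 G}$)
$o{\left(s \right)} = - \frac{71 s}{24}$ ($o{\left(s \right)} = \frac{-5 - 66}{4 \cdot 6} s = \frac{1}{4} \cdot \frac{1}{6} \left(-5 - 66\right) s = \frac{1}{4} \cdot \frac{1}{6} \left(-71\right) s = - \frac{71 s}{24}$)
$\left(15536 + B{\left(-627 \right)}\right) \left(-217361 + o{\left(m \right)}\right) = \left(15536 - 627\right) \left(-217361 - \frac{10437}{8}\right) = 14909 \left(-217361 - \frac{10437}{8}\right) = 14909 \left(- \frac{1749325}{8}\right) = - \frac{26080686425}{8}$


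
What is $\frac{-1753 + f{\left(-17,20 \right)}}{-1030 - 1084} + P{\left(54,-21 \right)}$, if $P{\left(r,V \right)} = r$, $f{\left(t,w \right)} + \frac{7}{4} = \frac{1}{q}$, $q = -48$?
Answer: $\frac{5563717}{101472} \approx 54.83$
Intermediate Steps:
$f{\left(t,w \right)} = - \frac{85}{48}$ ($f{\left(t,w \right)} = - \frac{7}{4} + \frac{1}{-48} = - \frac{7}{4} - \frac{1}{48} = - \frac{85}{48}$)
$\frac{-1753 + f{\left(-17,20 \right)}}{-1030 - 1084} + P{\left(54,-21 \right)} = \frac{-1753 - \frac{85}{48}}{-1030 - 1084} + 54 = - \frac{84229}{48 \left(-2114\right)} + 54 = \left(- \frac{84229}{48}\right) \left(- \frac{1}{2114}\right) + 54 = \frac{84229}{101472} + 54 = \frac{5563717}{101472}$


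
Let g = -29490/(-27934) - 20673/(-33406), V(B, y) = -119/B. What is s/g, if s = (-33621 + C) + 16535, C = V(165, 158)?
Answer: -1315437709753018/128916358065 ≈ -10204.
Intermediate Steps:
C = -119/165 ≈ -0.72121
s = -2819309/165 (s = (-33621 - 119/165) + 16535 = -5547584/165 + 16535 = -2819309/165 ≈ -17087.)
g = 781311261/466581602 (g = -29490*(-1/27934) - 20673*(-1/33406) = 14745/13967 + 20673/33406 = 781311261/466581602 ≈ 1.6745)
s/g = -2819309/(165*781311261/466581602) = -2819309/165*466581602/781311261 = -1315437709753018/128916358065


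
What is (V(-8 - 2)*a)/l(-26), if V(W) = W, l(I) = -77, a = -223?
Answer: -2230/77 ≈ -28.961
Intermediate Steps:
(V(-8 - 2)*a)/l(-26) = ((-8 - 2)*(-223))/(-77) = -10*(-223)*(-1/77) = 2230*(-1/77) = -2230/77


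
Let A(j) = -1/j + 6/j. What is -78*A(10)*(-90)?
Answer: 3510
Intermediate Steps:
A(j) = 5/j
-78*A(10)*(-90) = -390/10*(-90) = -78*½*(-90) = -39*(-90) = 3510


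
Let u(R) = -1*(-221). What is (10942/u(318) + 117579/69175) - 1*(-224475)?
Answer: 3432483743434/15287675 ≈ 2.2453e+5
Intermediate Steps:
u(R) = 221
(10942/u(318) + 117579/69175) - 1*(-224475) = (10942/221 + 117579/69175) - 1*(-224475) = (10942*(1/221) + 117579*(1/69175)) + 224475 = (10942/221 + 117579/69175) + 224475 = 782897809/15287675 + 224475 = 3432483743434/15287675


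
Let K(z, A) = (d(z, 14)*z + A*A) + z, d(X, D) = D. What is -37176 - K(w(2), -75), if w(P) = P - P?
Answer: -42801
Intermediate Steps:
w(P) = 0
K(z, A) = A**2 + 15*z (K(z, A) = (14*z + A*A) + z = (14*z + A**2) + z = (A**2 + 14*z) + z = A**2 + 15*z)
-37176 - K(w(2), -75) = -37176 - ((-75)**2 + 15*0) = -37176 - (5625 + 0) = -37176 - 1*5625 = -37176 - 5625 = -42801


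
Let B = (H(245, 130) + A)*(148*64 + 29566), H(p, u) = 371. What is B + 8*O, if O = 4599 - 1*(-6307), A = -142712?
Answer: -5556620710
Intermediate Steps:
O = 10906 (O = 4599 + 6307 = 10906)
B = -5556707958 (B = (371 - 142712)*(148*64 + 29566) = -142341*(9472 + 29566) = -142341*39038 = -5556707958)
B + 8*O = -5556707958 + 8*10906 = -5556707958 + 87248 = -5556620710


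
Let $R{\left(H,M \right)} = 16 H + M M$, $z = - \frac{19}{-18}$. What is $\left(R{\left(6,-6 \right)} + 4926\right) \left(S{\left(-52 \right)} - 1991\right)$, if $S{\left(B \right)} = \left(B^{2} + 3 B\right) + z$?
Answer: $2822645$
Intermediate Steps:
$z = \frac{19}{18}$ ($z = \left(-19\right) \left(- \frac{1}{18}\right) = \frac{19}{18} \approx 1.0556$)
$S{\left(B \right)} = \frac{19}{18} + B^{2} + 3 B$ ($S{\left(B \right)} = \left(B^{2} + 3 B\right) + \frac{19}{18} = \frac{19}{18} + B^{2} + 3 B$)
$R{\left(H,M \right)} = M^{2} + 16 H$ ($R{\left(H,M \right)} = 16 H + M^{2} = M^{2} + 16 H$)
$\left(R{\left(6,-6 \right)} + 4926\right) \left(S{\left(-52 \right)} - 1991\right) = \left(\left(\left(-6\right)^{2} + 16 \cdot 6\right) + 4926\right) \left(\left(\frac{19}{18} + \left(-52\right)^{2} + 3 \left(-52\right)\right) - 1991\right) = \left(\left(36 + 96\right) + 4926\right) \left(\left(\frac{19}{18} + 2704 - 156\right) - 1991\right) = \left(132 + 4926\right) \left(\frac{45883}{18} - 1991\right) = 5058 \cdot \frac{10045}{18} = 2822645$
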